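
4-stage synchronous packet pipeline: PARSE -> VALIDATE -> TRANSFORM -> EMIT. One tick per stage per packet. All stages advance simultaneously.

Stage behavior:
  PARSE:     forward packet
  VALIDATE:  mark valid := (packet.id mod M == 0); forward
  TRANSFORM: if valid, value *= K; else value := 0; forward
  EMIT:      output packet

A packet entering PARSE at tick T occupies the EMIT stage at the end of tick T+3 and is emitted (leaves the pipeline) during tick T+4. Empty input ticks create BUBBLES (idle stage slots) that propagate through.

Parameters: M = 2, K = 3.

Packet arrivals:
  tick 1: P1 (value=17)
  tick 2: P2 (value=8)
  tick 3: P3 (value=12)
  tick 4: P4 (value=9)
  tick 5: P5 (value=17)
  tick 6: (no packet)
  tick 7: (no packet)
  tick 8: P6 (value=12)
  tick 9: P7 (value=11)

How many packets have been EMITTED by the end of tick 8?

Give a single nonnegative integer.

Tick 1: [PARSE:P1(v=17,ok=F), VALIDATE:-, TRANSFORM:-, EMIT:-] out:-; in:P1
Tick 2: [PARSE:P2(v=8,ok=F), VALIDATE:P1(v=17,ok=F), TRANSFORM:-, EMIT:-] out:-; in:P2
Tick 3: [PARSE:P3(v=12,ok=F), VALIDATE:P2(v=8,ok=T), TRANSFORM:P1(v=0,ok=F), EMIT:-] out:-; in:P3
Tick 4: [PARSE:P4(v=9,ok=F), VALIDATE:P3(v=12,ok=F), TRANSFORM:P2(v=24,ok=T), EMIT:P1(v=0,ok=F)] out:-; in:P4
Tick 5: [PARSE:P5(v=17,ok=F), VALIDATE:P4(v=9,ok=T), TRANSFORM:P3(v=0,ok=F), EMIT:P2(v=24,ok=T)] out:P1(v=0); in:P5
Tick 6: [PARSE:-, VALIDATE:P5(v=17,ok=F), TRANSFORM:P4(v=27,ok=T), EMIT:P3(v=0,ok=F)] out:P2(v=24); in:-
Tick 7: [PARSE:-, VALIDATE:-, TRANSFORM:P5(v=0,ok=F), EMIT:P4(v=27,ok=T)] out:P3(v=0); in:-
Tick 8: [PARSE:P6(v=12,ok=F), VALIDATE:-, TRANSFORM:-, EMIT:P5(v=0,ok=F)] out:P4(v=27); in:P6
Emitted by tick 8: ['P1', 'P2', 'P3', 'P4']

Answer: 4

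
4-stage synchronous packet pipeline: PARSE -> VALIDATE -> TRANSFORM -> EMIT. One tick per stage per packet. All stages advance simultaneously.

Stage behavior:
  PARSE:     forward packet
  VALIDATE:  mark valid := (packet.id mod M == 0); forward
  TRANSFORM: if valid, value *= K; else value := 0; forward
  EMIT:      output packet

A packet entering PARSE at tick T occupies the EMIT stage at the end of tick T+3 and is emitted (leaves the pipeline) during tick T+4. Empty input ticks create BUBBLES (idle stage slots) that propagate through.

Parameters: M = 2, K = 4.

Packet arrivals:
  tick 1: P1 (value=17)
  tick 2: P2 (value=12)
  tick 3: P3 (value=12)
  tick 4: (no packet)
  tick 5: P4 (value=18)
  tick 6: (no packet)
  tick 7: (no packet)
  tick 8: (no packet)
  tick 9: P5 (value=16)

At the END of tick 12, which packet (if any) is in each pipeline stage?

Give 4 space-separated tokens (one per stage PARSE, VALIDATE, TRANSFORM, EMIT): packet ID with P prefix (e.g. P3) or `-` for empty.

Tick 1: [PARSE:P1(v=17,ok=F), VALIDATE:-, TRANSFORM:-, EMIT:-] out:-; in:P1
Tick 2: [PARSE:P2(v=12,ok=F), VALIDATE:P1(v=17,ok=F), TRANSFORM:-, EMIT:-] out:-; in:P2
Tick 3: [PARSE:P3(v=12,ok=F), VALIDATE:P2(v=12,ok=T), TRANSFORM:P1(v=0,ok=F), EMIT:-] out:-; in:P3
Tick 4: [PARSE:-, VALIDATE:P3(v=12,ok=F), TRANSFORM:P2(v=48,ok=T), EMIT:P1(v=0,ok=F)] out:-; in:-
Tick 5: [PARSE:P4(v=18,ok=F), VALIDATE:-, TRANSFORM:P3(v=0,ok=F), EMIT:P2(v=48,ok=T)] out:P1(v=0); in:P4
Tick 6: [PARSE:-, VALIDATE:P4(v=18,ok=T), TRANSFORM:-, EMIT:P3(v=0,ok=F)] out:P2(v=48); in:-
Tick 7: [PARSE:-, VALIDATE:-, TRANSFORM:P4(v=72,ok=T), EMIT:-] out:P3(v=0); in:-
Tick 8: [PARSE:-, VALIDATE:-, TRANSFORM:-, EMIT:P4(v=72,ok=T)] out:-; in:-
Tick 9: [PARSE:P5(v=16,ok=F), VALIDATE:-, TRANSFORM:-, EMIT:-] out:P4(v=72); in:P5
Tick 10: [PARSE:-, VALIDATE:P5(v=16,ok=F), TRANSFORM:-, EMIT:-] out:-; in:-
Tick 11: [PARSE:-, VALIDATE:-, TRANSFORM:P5(v=0,ok=F), EMIT:-] out:-; in:-
Tick 12: [PARSE:-, VALIDATE:-, TRANSFORM:-, EMIT:P5(v=0,ok=F)] out:-; in:-
At end of tick 12: ['-', '-', '-', 'P5']

Answer: - - - P5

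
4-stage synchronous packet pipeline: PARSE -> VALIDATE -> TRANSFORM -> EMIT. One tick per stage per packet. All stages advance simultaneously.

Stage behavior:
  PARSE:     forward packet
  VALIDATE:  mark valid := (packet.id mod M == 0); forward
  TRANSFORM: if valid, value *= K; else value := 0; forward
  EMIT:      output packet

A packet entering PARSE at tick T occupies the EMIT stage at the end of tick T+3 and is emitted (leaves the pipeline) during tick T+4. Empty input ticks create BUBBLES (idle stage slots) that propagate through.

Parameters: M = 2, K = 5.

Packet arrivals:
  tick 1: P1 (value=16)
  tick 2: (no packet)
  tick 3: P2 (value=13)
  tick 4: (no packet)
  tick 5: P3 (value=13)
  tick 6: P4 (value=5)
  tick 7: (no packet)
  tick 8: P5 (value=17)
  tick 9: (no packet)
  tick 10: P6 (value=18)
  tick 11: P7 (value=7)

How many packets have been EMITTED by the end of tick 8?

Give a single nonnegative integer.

Tick 1: [PARSE:P1(v=16,ok=F), VALIDATE:-, TRANSFORM:-, EMIT:-] out:-; in:P1
Tick 2: [PARSE:-, VALIDATE:P1(v=16,ok=F), TRANSFORM:-, EMIT:-] out:-; in:-
Tick 3: [PARSE:P2(v=13,ok=F), VALIDATE:-, TRANSFORM:P1(v=0,ok=F), EMIT:-] out:-; in:P2
Tick 4: [PARSE:-, VALIDATE:P2(v=13,ok=T), TRANSFORM:-, EMIT:P1(v=0,ok=F)] out:-; in:-
Tick 5: [PARSE:P3(v=13,ok=F), VALIDATE:-, TRANSFORM:P2(v=65,ok=T), EMIT:-] out:P1(v=0); in:P3
Tick 6: [PARSE:P4(v=5,ok=F), VALIDATE:P3(v=13,ok=F), TRANSFORM:-, EMIT:P2(v=65,ok=T)] out:-; in:P4
Tick 7: [PARSE:-, VALIDATE:P4(v=5,ok=T), TRANSFORM:P3(v=0,ok=F), EMIT:-] out:P2(v=65); in:-
Tick 8: [PARSE:P5(v=17,ok=F), VALIDATE:-, TRANSFORM:P4(v=25,ok=T), EMIT:P3(v=0,ok=F)] out:-; in:P5
Emitted by tick 8: ['P1', 'P2']

Answer: 2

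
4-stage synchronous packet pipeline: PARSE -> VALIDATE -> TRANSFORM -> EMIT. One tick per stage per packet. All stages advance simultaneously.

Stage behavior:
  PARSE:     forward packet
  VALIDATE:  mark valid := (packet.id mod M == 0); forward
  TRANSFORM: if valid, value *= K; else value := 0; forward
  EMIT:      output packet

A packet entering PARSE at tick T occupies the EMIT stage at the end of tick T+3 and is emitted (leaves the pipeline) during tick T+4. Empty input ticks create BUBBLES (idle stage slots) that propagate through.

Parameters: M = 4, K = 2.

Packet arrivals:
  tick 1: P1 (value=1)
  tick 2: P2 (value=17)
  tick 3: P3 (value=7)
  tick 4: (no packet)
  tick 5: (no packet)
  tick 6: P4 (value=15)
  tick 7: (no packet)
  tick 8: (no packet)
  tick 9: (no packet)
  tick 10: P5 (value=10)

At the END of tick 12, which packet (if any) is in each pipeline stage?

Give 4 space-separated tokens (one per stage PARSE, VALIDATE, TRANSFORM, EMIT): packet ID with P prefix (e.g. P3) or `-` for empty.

Answer: - - P5 -

Derivation:
Tick 1: [PARSE:P1(v=1,ok=F), VALIDATE:-, TRANSFORM:-, EMIT:-] out:-; in:P1
Tick 2: [PARSE:P2(v=17,ok=F), VALIDATE:P1(v=1,ok=F), TRANSFORM:-, EMIT:-] out:-; in:P2
Tick 3: [PARSE:P3(v=7,ok=F), VALIDATE:P2(v=17,ok=F), TRANSFORM:P1(v=0,ok=F), EMIT:-] out:-; in:P3
Tick 4: [PARSE:-, VALIDATE:P3(v=7,ok=F), TRANSFORM:P2(v=0,ok=F), EMIT:P1(v=0,ok=F)] out:-; in:-
Tick 5: [PARSE:-, VALIDATE:-, TRANSFORM:P3(v=0,ok=F), EMIT:P2(v=0,ok=F)] out:P1(v=0); in:-
Tick 6: [PARSE:P4(v=15,ok=F), VALIDATE:-, TRANSFORM:-, EMIT:P3(v=0,ok=F)] out:P2(v=0); in:P4
Tick 7: [PARSE:-, VALIDATE:P4(v=15,ok=T), TRANSFORM:-, EMIT:-] out:P3(v=0); in:-
Tick 8: [PARSE:-, VALIDATE:-, TRANSFORM:P4(v=30,ok=T), EMIT:-] out:-; in:-
Tick 9: [PARSE:-, VALIDATE:-, TRANSFORM:-, EMIT:P4(v=30,ok=T)] out:-; in:-
Tick 10: [PARSE:P5(v=10,ok=F), VALIDATE:-, TRANSFORM:-, EMIT:-] out:P4(v=30); in:P5
Tick 11: [PARSE:-, VALIDATE:P5(v=10,ok=F), TRANSFORM:-, EMIT:-] out:-; in:-
Tick 12: [PARSE:-, VALIDATE:-, TRANSFORM:P5(v=0,ok=F), EMIT:-] out:-; in:-
At end of tick 12: ['-', '-', 'P5', '-']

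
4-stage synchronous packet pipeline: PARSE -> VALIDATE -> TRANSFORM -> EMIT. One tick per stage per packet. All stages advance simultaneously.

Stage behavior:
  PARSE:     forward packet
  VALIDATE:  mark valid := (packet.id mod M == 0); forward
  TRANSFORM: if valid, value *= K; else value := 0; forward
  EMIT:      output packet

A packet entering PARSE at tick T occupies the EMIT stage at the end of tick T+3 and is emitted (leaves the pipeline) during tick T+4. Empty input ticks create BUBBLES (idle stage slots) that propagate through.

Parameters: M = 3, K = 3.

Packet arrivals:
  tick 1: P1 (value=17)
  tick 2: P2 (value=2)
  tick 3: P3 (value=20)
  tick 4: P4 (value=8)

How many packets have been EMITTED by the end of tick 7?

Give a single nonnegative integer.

Tick 1: [PARSE:P1(v=17,ok=F), VALIDATE:-, TRANSFORM:-, EMIT:-] out:-; in:P1
Tick 2: [PARSE:P2(v=2,ok=F), VALIDATE:P1(v=17,ok=F), TRANSFORM:-, EMIT:-] out:-; in:P2
Tick 3: [PARSE:P3(v=20,ok=F), VALIDATE:P2(v=2,ok=F), TRANSFORM:P1(v=0,ok=F), EMIT:-] out:-; in:P3
Tick 4: [PARSE:P4(v=8,ok=F), VALIDATE:P3(v=20,ok=T), TRANSFORM:P2(v=0,ok=F), EMIT:P1(v=0,ok=F)] out:-; in:P4
Tick 5: [PARSE:-, VALIDATE:P4(v=8,ok=F), TRANSFORM:P3(v=60,ok=T), EMIT:P2(v=0,ok=F)] out:P1(v=0); in:-
Tick 6: [PARSE:-, VALIDATE:-, TRANSFORM:P4(v=0,ok=F), EMIT:P3(v=60,ok=T)] out:P2(v=0); in:-
Tick 7: [PARSE:-, VALIDATE:-, TRANSFORM:-, EMIT:P4(v=0,ok=F)] out:P3(v=60); in:-
Emitted by tick 7: ['P1', 'P2', 'P3']

Answer: 3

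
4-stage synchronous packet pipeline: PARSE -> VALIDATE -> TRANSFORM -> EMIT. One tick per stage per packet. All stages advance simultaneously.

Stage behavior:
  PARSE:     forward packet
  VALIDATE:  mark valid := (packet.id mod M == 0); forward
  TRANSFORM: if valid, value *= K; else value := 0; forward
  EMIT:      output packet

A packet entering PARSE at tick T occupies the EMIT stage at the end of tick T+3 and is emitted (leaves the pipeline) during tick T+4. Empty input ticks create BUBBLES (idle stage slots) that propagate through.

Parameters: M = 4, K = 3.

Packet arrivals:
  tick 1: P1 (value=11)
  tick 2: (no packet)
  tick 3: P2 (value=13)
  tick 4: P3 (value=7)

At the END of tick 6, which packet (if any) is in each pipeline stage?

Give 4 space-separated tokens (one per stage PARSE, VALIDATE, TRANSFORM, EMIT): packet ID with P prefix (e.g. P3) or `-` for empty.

Answer: - - P3 P2

Derivation:
Tick 1: [PARSE:P1(v=11,ok=F), VALIDATE:-, TRANSFORM:-, EMIT:-] out:-; in:P1
Tick 2: [PARSE:-, VALIDATE:P1(v=11,ok=F), TRANSFORM:-, EMIT:-] out:-; in:-
Tick 3: [PARSE:P2(v=13,ok=F), VALIDATE:-, TRANSFORM:P1(v=0,ok=F), EMIT:-] out:-; in:P2
Tick 4: [PARSE:P3(v=7,ok=F), VALIDATE:P2(v=13,ok=F), TRANSFORM:-, EMIT:P1(v=0,ok=F)] out:-; in:P3
Tick 5: [PARSE:-, VALIDATE:P3(v=7,ok=F), TRANSFORM:P2(v=0,ok=F), EMIT:-] out:P1(v=0); in:-
Tick 6: [PARSE:-, VALIDATE:-, TRANSFORM:P3(v=0,ok=F), EMIT:P2(v=0,ok=F)] out:-; in:-
At end of tick 6: ['-', '-', 'P3', 'P2']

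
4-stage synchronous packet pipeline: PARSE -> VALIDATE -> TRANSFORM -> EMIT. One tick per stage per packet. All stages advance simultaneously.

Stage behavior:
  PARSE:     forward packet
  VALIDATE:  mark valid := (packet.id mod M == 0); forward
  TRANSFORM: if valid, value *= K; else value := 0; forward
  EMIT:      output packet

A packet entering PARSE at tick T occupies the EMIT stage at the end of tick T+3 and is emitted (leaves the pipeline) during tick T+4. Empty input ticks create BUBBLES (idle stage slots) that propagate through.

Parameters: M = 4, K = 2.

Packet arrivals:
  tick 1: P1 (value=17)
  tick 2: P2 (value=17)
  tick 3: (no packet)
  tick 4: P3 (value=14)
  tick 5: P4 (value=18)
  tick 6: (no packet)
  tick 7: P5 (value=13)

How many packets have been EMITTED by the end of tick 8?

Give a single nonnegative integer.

Answer: 3

Derivation:
Tick 1: [PARSE:P1(v=17,ok=F), VALIDATE:-, TRANSFORM:-, EMIT:-] out:-; in:P1
Tick 2: [PARSE:P2(v=17,ok=F), VALIDATE:P1(v=17,ok=F), TRANSFORM:-, EMIT:-] out:-; in:P2
Tick 3: [PARSE:-, VALIDATE:P2(v=17,ok=F), TRANSFORM:P1(v=0,ok=F), EMIT:-] out:-; in:-
Tick 4: [PARSE:P3(v=14,ok=F), VALIDATE:-, TRANSFORM:P2(v=0,ok=F), EMIT:P1(v=0,ok=F)] out:-; in:P3
Tick 5: [PARSE:P4(v=18,ok=F), VALIDATE:P3(v=14,ok=F), TRANSFORM:-, EMIT:P2(v=0,ok=F)] out:P1(v=0); in:P4
Tick 6: [PARSE:-, VALIDATE:P4(v=18,ok=T), TRANSFORM:P3(v=0,ok=F), EMIT:-] out:P2(v=0); in:-
Tick 7: [PARSE:P5(v=13,ok=F), VALIDATE:-, TRANSFORM:P4(v=36,ok=T), EMIT:P3(v=0,ok=F)] out:-; in:P5
Tick 8: [PARSE:-, VALIDATE:P5(v=13,ok=F), TRANSFORM:-, EMIT:P4(v=36,ok=T)] out:P3(v=0); in:-
Emitted by tick 8: ['P1', 'P2', 'P3']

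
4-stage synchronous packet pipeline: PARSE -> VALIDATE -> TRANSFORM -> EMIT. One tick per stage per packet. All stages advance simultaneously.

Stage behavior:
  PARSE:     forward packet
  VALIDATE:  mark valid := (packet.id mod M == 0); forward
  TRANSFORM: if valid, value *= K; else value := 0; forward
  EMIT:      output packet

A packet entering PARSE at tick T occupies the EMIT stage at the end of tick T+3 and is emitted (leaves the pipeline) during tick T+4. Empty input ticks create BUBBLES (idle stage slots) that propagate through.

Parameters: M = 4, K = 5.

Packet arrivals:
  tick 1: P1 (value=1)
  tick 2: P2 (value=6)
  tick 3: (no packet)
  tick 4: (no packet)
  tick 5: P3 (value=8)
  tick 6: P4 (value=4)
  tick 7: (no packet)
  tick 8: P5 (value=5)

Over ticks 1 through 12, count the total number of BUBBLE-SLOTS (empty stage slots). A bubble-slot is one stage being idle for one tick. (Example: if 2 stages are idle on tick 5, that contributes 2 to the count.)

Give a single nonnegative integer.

Answer: 28

Derivation:
Tick 1: [PARSE:P1(v=1,ok=F), VALIDATE:-, TRANSFORM:-, EMIT:-] out:-; bubbles=3
Tick 2: [PARSE:P2(v=6,ok=F), VALIDATE:P1(v=1,ok=F), TRANSFORM:-, EMIT:-] out:-; bubbles=2
Tick 3: [PARSE:-, VALIDATE:P2(v=6,ok=F), TRANSFORM:P1(v=0,ok=F), EMIT:-] out:-; bubbles=2
Tick 4: [PARSE:-, VALIDATE:-, TRANSFORM:P2(v=0,ok=F), EMIT:P1(v=0,ok=F)] out:-; bubbles=2
Tick 5: [PARSE:P3(v=8,ok=F), VALIDATE:-, TRANSFORM:-, EMIT:P2(v=0,ok=F)] out:P1(v=0); bubbles=2
Tick 6: [PARSE:P4(v=4,ok=F), VALIDATE:P3(v=8,ok=F), TRANSFORM:-, EMIT:-] out:P2(v=0); bubbles=2
Tick 7: [PARSE:-, VALIDATE:P4(v=4,ok=T), TRANSFORM:P3(v=0,ok=F), EMIT:-] out:-; bubbles=2
Tick 8: [PARSE:P5(v=5,ok=F), VALIDATE:-, TRANSFORM:P4(v=20,ok=T), EMIT:P3(v=0,ok=F)] out:-; bubbles=1
Tick 9: [PARSE:-, VALIDATE:P5(v=5,ok=F), TRANSFORM:-, EMIT:P4(v=20,ok=T)] out:P3(v=0); bubbles=2
Tick 10: [PARSE:-, VALIDATE:-, TRANSFORM:P5(v=0,ok=F), EMIT:-] out:P4(v=20); bubbles=3
Tick 11: [PARSE:-, VALIDATE:-, TRANSFORM:-, EMIT:P5(v=0,ok=F)] out:-; bubbles=3
Tick 12: [PARSE:-, VALIDATE:-, TRANSFORM:-, EMIT:-] out:P5(v=0); bubbles=4
Total bubble-slots: 28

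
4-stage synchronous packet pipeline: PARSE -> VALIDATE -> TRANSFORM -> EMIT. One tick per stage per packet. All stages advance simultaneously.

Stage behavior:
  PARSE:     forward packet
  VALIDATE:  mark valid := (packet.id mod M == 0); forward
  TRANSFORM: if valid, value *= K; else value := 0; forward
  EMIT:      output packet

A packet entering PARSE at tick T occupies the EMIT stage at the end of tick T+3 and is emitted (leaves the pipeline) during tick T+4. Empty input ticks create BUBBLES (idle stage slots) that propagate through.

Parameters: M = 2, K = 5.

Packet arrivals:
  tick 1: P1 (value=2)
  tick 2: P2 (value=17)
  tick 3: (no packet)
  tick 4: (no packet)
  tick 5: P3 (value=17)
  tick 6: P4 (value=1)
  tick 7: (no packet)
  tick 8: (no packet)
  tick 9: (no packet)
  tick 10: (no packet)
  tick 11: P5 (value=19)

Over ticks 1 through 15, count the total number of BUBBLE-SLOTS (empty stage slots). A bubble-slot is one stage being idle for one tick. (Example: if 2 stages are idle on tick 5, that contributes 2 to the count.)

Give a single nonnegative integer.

Answer: 40

Derivation:
Tick 1: [PARSE:P1(v=2,ok=F), VALIDATE:-, TRANSFORM:-, EMIT:-] out:-; bubbles=3
Tick 2: [PARSE:P2(v=17,ok=F), VALIDATE:P1(v=2,ok=F), TRANSFORM:-, EMIT:-] out:-; bubbles=2
Tick 3: [PARSE:-, VALIDATE:P2(v=17,ok=T), TRANSFORM:P1(v=0,ok=F), EMIT:-] out:-; bubbles=2
Tick 4: [PARSE:-, VALIDATE:-, TRANSFORM:P2(v=85,ok=T), EMIT:P1(v=0,ok=F)] out:-; bubbles=2
Tick 5: [PARSE:P3(v=17,ok=F), VALIDATE:-, TRANSFORM:-, EMIT:P2(v=85,ok=T)] out:P1(v=0); bubbles=2
Tick 6: [PARSE:P4(v=1,ok=F), VALIDATE:P3(v=17,ok=F), TRANSFORM:-, EMIT:-] out:P2(v=85); bubbles=2
Tick 7: [PARSE:-, VALIDATE:P4(v=1,ok=T), TRANSFORM:P3(v=0,ok=F), EMIT:-] out:-; bubbles=2
Tick 8: [PARSE:-, VALIDATE:-, TRANSFORM:P4(v=5,ok=T), EMIT:P3(v=0,ok=F)] out:-; bubbles=2
Tick 9: [PARSE:-, VALIDATE:-, TRANSFORM:-, EMIT:P4(v=5,ok=T)] out:P3(v=0); bubbles=3
Tick 10: [PARSE:-, VALIDATE:-, TRANSFORM:-, EMIT:-] out:P4(v=5); bubbles=4
Tick 11: [PARSE:P5(v=19,ok=F), VALIDATE:-, TRANSFORM:-, EMIT:-] out:-; bubbles=3
Tick 12: [PARSE:-, VALIDATE:P5(v=19,ok=F), TRANSFORM:-, EMIT:-] out:-; bubbles=3
Tick 13: [PARSE:-, VALIDATE:-, TRANSFORM:P5(v=0,ok=F), EMIT:-] out:-; bubbles=3
Tick 14: [PARSE:-, VALIDATE:-, TRANSFORM:-, EMIT:P5(v=0,ok=F)] out:-; bubbles=3
Tick 15: [PARSE:-, VALIDATE:-, TRANSFORM:-, EMIT:-] out:P5(v=0); bubbles=4
Total bubble-slots: 40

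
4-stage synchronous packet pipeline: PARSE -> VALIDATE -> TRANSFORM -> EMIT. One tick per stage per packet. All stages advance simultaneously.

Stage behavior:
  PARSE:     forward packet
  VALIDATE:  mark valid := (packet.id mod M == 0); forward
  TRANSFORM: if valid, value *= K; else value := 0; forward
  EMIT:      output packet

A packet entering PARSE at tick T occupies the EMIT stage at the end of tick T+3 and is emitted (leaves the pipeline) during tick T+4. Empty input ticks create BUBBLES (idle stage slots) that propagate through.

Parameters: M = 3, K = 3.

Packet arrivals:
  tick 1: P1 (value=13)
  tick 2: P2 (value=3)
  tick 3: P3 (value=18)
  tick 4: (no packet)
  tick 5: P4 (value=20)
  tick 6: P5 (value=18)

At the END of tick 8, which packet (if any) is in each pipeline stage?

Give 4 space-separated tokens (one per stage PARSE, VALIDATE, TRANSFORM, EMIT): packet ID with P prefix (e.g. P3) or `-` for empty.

Tick 1: [PARSE:P1(v=13,ok=F), VALIDATE:-, TRANSFORM:-, EMIT:-] out:-; in:P1
Tick 2: [PARSE:P2(v=3,ok=F), VALIDATE:P1(v=13,ok=F), TRANSFORM:-, EMIT:-] out:-; in:P2
Tick 3: [PARSE:P3(v=18,ok=F), VALIDATE:P2(v=3,ok=F), TRANSFORM:P1(v=0,ok=F), EMIT:-] out:-; in:P3
Tick 4: [PARSE:-, VALIDATE:P3(v=18,ok=T), TRANSFORM:P2(v=0,ok=F), EMIT:P1(v=0,ok=F)] out:-; in:-
Tick 5: [PARSE:P4(v=20,ok=F), VALIDATE:-, TRANSFORM:P3(v=54,ok=T), EMIT:P2(v=0,ok=F)] out:P1(v=0); in:P4
Tick 6: [PARSE:P5(v=18,ok=F), VALIDATE:P4(v=20,ok=F), TRANSFORM:-, EMIT:P3(v=54,ok=T)] out:P2(v=0); in:P5
Tick 7: [PARSE:-, VALIDATE:P5(v=18,ok=F), TRANSFORM:P4(v=0,ok=F), EMIT:-] out:P3(v=54); in:-
Tick 8: [PARSE:-, VALIDATE:-, TRANSFORM:P5(v=0,ok=F), EMIT:P4(v=0,ok=F)] out:-; in:-
At end of tick 8: ['-', '-', 'P5', 'P4']

Answer: - - P5 P4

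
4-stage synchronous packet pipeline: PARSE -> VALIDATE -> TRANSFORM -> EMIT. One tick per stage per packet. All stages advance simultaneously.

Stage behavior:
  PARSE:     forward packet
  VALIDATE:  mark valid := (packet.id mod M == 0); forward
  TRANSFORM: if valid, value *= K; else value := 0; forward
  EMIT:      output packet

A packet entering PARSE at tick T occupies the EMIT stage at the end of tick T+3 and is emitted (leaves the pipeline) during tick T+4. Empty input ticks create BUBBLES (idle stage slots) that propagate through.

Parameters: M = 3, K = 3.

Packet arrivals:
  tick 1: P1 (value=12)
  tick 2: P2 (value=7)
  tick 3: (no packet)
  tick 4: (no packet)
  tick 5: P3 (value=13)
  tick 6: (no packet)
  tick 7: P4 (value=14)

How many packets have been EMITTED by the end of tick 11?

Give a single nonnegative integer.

Tick 1: [PARSE:P1(v=12,ok=F), VALIDATE:-, TRANSFORM:-, EMIT:-] out:-; in:P1
Tick 2: [PARSE:P2(v=7,ok=F), VALIDATE:P1(v=12,ok=F), TRANSFORM:-, EMIT:-] out:-; in:P2
Tick 3: [PARSE:-, VALIDATE:P2(v=7,ok=F), TRANSFORM:P1(v=0,ok=F), EMIT:-] out:-; in:-
Tick 4: [PARSE:-, VALIDATE:-, TRANSFORM:P2(v=0,ok=F), EMIT:P1(v=0,ok=F)] out:-; in:-
Tick 5: [PARSE:P3(v=13,ok=F), VALIDATE:-, TRANSFORM:-, EMIT:P2(v=0,ok=F)] out:P1(v=0); in:P3
Tick 6: [PARSE:-, VALIDATE:P3(v=13,ok=T), TRANSFORM:-, EMIT:-] out:P2(v=0); in:-
Tick 7: [PARSE:P4(v=14,ok=F), VALIDATE:-, TRANSFORM:P3(v=39,ok=T), EMIT:-] out:-; in:P4
Tick 8: [PARSE:-, VALIDATE:P4(v=14,ok=F), TRANSFORM:-, EMIT:P3(v=39,ok=T)] out:-; in:-
Tick 9: [PARSE:-, VALIDATE:-, TRANSFORM:P4(v=0,ok=F), EMIT:-] out:P3(v=39); in:-
Tick 10: [PARSE:-, VALIDATE:-, TRANSFORM:-, EMIT:P4(v=0,ok=F)] out:-; in:-
Tick 11: [PARSE:-, VALIDATE:-, TRANSFORM:-, EMIT:-] out:P4(v=0); in:-
Emitted by tick 11: ['P1', 'P2', 'P3', 'P4']

Answer: 4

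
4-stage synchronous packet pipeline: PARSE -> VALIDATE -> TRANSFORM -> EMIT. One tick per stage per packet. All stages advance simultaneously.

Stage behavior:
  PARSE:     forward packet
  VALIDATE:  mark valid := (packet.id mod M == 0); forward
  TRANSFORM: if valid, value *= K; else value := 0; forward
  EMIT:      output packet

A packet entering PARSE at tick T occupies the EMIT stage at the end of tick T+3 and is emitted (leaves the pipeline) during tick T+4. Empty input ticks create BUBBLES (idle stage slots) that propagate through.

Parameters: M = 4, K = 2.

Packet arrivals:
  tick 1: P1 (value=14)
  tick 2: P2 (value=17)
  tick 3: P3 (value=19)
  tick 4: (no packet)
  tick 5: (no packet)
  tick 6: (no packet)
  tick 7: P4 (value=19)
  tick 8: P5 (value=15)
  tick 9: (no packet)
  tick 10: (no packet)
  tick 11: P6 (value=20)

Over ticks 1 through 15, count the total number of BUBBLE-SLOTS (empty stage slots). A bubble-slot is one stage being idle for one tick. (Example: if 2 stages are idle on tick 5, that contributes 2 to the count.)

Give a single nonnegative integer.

Tick 1: [PARSE:P1(v=14,ok=F), VALIDATE:-, TRANSFORM:-, EMIT:-] out:-; bubbles=3
Tick 2: [PARSE:P2(v=17,ok=F), VALIDATE:P1(v=14,ok=F), TRANSFORM:-, EMIT:-] out:-; bubbles=2
Tick 3: [PARSE:P3(v=19,ok=F), VALIDATE:P2(v=17,ok=F), TRANSFORM:P1(v=0,ok=F), EMIT:-] out:-; bubbles=1
Tick 4: [PARSE:-, VALIDATE:P3(v=19,ok=F), TRANSFORM:P2(v=0,ok=F), EMIT:P1(v=0,ok=F)] out:-; bubbles=1
Tick 5: [PARSE:-, VALIDATE:-, TRANSFORM:P3(v=0,ok=F), EMIT:P2(v=0,ok=F)] out:P1(v=0); bubbles=2
Tick 6: [PARSE:-, VALIDATE:-, TRANSFORM:-, EMIT:P3(v=0,ok=F)] out:P2(v=0); bubbles=3
Tick 7: [PARSE:P4(v=19,ok=F), VALIDATE:-, TRANSFORM:-, EMIT:-] out:P3(v=0); bubbles=3
Tick 8: [PARSE:P5(v=15,ok=F), VALIDATE:P4(v=19,ok=T), TRANSFORM:-, EMIT:-] out:-; bubbles=2
Tick 9: [PARSE:-, VALIDATE:P5(v=15,ok=F), TRANSFORM:P4(v=38,ok=T), EMIT:-] out:-; bubbles=2
Tick 10: [PARSE:-, VALIDATE:-, TRANSFORM:P5(v=0,ok=F), EMIT:P4(v=38,ok=T)] out:-; bubbles=2
Tick 11: [PARSE:P6(v=20,ok=F), VALIDATE:-, TRANSFORM:-, EMIT:P5(v=0,ok=F)] out:P4(v=38); bubbles=2
Tick 12: [PARSE:-, VALIDATE:P6(v=20,ok=F), TRANSFORM:-, EMIT:-] out:P5(v=0); bubbles=3
Tick 13: [PARSE:-, VALIDATE:-, TRANSFORM:P6(v=0,ok=F), EMIT:-] out:-; bubbles=3
Tick 14: [PARSE:-, VALIDATE:-, TRANSFORM:-, EMIT:P6(v=0,ok=F)] out:-; bubbles=3
Tick 15: [PARSE:-, VALIDATE:-, TRANSFORM:-, EMIT:-] out:P6(v=0); bubbles=4
Total bubble-slots: 36

Answer: 36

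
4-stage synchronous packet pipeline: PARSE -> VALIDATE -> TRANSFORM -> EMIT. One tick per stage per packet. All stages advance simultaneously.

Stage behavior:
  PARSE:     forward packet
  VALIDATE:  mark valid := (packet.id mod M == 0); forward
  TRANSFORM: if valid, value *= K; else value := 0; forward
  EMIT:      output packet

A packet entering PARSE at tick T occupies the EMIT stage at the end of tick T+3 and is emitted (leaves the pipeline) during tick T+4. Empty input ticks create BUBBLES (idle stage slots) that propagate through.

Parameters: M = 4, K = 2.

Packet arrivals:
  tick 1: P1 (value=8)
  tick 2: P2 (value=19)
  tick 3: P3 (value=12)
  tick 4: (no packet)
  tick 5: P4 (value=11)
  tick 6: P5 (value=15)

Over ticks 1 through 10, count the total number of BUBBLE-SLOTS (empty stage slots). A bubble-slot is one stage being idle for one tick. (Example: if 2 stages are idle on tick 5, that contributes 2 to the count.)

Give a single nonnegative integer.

Answer: 20

Derivation:
Tick 1: [PARSE:P1(v=8,ok=F), VALIDATE:-, TRANSFORM:-, EMIT:-] out:-; bubbles=3
Tick 2: [PARSE:P2(v=19,ok=F), VALIDATE:P1(v=8,ok=F), TRANSFORM:-, EMIT:-] out:-; bubbles=2
Tick 3: [PARSE:P3(v=12,ok=F), VALIDATE:P2(v=19,ok=F), TRANSFORM:P1(v=0,ok=F), EMIT:-] out:-; bubbles=1
Tick 4: [PARSE:-, VALIDATE:P3(v=12,ok=F), TRANSFORM:P2(v=0,ok=F), EMIT:P1(v=0,ok=F)] out:-; bubbles=1
Tick 5: [PARSE:P4(v=11,ok=F), VALIDATE:-, TRANSFORM:P3(v=0,ok=F), EMIT:P2(v=0,ok=F)] out:P1(v=0); bubbles=1
Tick 6: [PARSE:P5(v=15,ok=F), VALIDATE:P4(v=11,ok=T), TRANSFORM:-, EMIT:P3(v=0,ok=F)] out:P2(v=0); bubbles=1
Tick 7: [PARSE:-, VALIDATE:P5(v=15,ok=F), TRANSFORM:P4(v=22,ok=T), EMIT:-] out:P3(v=0); bubbles=2
Tick 8: [PARSE:-, VALIDATE:-, TRANSFORM:P5(v=0,ok=F), EMIT:P4(v=22,ok=T)] out:-; bubbles=2
Tick 9: [PARSE:-, VALIDATE:-, TRANSFORM:-, EMIT:P5(v=0,ok=F)] out:P4(v=22); bubbles=3
Tick 10: [PARSE:-, VALIDATE:-, TRANSFORM:-, EMIT:-] out:P5(v=0); bubbles=4
Total bubble-slots: 20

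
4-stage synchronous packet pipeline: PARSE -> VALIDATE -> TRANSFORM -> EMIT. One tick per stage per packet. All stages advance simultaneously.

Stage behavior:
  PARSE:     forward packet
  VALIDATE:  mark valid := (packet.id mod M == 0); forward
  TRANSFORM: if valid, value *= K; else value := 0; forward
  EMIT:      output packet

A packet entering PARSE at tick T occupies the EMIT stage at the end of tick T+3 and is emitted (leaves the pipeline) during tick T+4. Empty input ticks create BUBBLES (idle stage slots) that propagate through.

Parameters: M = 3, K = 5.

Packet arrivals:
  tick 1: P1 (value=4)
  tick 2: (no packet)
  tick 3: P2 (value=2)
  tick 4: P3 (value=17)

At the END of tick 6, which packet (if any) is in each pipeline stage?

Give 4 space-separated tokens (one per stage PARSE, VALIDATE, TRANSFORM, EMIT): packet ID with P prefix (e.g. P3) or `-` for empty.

Tick 1: [PARSE:P1(v=4,ok=F), VALIDATE:-, TRANSFORM:-, EMIT:-] out:-; in:P1
Tick 2: [PARSE:-, VALIDATE:P1(v=4,ok=F), TRANSFORM:-, EMIT:-] out:-; in:-
Tick 3: [PARSE:P2(v=2,ok=F), VALIDATE:-, TRANSFORM:P1(v=0,ok=F), EMIT:-] out:-; in:P2
Tick 4: [PARSE:P3(v=17,ok=F), VALIDATE:P2(v=2,ok=F), TRANSFORM:-, EMIT:P1(v=0,ok=F)] out:-; in:P3
Tick 5: [PARSE:-, VALIDATE:P3(v=17,ok=T), TRANSFORM:P2(v=0,ok=F), EMIT:-] out:P1(v=0); in:-
Tick 6: [PARSE:-, VALIDATE:-, TRANSFORM:P3(v=85,ok=T), EMIT:P2(v=0,ok=F)] out:-; in:-
At end of tick 6: ['-', '-', 'P3', 'P2']

Answer: - - P3 P2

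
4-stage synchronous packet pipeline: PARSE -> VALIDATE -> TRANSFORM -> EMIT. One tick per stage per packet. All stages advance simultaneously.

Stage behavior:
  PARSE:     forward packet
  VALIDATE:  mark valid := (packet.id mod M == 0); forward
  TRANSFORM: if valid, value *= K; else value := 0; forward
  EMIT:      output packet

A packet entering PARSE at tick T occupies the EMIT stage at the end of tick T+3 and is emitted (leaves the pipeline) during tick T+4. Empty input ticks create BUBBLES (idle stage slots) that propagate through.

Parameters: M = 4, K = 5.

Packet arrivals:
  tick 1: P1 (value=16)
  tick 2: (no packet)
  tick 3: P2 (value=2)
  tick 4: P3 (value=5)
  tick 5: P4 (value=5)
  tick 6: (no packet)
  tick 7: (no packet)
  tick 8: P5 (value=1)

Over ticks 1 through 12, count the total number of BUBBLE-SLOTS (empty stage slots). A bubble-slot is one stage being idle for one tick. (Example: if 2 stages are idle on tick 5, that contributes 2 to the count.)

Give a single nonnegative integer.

Tick 1: [PARSE:P1(v=16,ok=F), VALIDATE:-, TRANSFORM:-, EMIT:-] out:-; bubbles=3
Tick 2: [PARSE:-, VALIDATE:P1(v=16,ok=F), TRANSFORM:-, EMIT:-] out:-; bubbles=3
Tick 3: [PARSE:P2(v=2,ok=F), VALIDATE:-, TRANSFORM:P1(v=0,ok=F), EMIT:-] out:-; bubbles=2
Tick 4: [PARSE:P3(v=5,ok=F), VALIDATE:P2(v=2,ok=F), TRANSFORM:-, EMIT:P1(v=0,ok=F)] out:-; bubbles=1
Tick 5: [PARSE:P4(v=5,ok=F), VALIDATE:P3(v=5,ok=F), TRANSFORM:P2(v=0,ok=F), EMIT:-] out:P1(v=0); bubbles=1
Tick 6: [PARSE:-, VALIDATE:P4(v=5,ok=T), TRANSFORM:P3(v=0,ok=F), EMIT:P2(v=0,ok=F)] out:-; bubbles=1
Tick 7: [PARSE:-, VALIDATE:-, TRANSFORM:P4(v=25,ok=T), EMIT:P3(v=0,ok=F)] out:P2(v=0); bubbles=2
Tick 8: [PARSE:P5(v=1,ok=F), VALIDATE:-, TRANSFORM:-, EMIT:P4(v=25,ok=T)] out:P3(v=0); bubbles=2
Tick 9: [PARSE:-, VALIDATE:P5(v=1,ok=F), TRANSFORM:-, EMIT:-] out:P4(v=25); bubbles=3
Tick 10: [PARSE:-, VALIDATE:-, TRANSFORM:P5(v=0,ok=F), EMIT:-] out:-; bubbles=3
Tick 11: [PARSE:-, VALIDATE:-, TRANSFORM:-, EMIT:P5(v=0,ok=F)] out:-; bubbles=3
Tick 12: [PARSE:-, VALIDATE:-, TRANSFORM:-, EMIT:-] out:P5(v=0); bubbles=4
Total bubble-slots: 28

Answer: 28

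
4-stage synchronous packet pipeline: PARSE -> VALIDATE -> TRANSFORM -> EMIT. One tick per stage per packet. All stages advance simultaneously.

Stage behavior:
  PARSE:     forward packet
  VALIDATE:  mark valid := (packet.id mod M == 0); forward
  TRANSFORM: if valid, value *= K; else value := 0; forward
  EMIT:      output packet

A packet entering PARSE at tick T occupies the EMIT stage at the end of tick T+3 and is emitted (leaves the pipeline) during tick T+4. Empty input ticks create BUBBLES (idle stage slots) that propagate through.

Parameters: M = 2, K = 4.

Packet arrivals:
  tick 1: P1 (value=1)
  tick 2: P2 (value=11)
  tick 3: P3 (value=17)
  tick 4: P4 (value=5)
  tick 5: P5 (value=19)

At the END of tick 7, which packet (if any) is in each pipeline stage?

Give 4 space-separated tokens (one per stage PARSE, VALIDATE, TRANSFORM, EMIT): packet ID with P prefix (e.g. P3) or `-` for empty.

Tick 1: [PARSE:P1(v=1,ok=F), VALIDATE:-, TRANSFORM:-, EMIT:-] out:-; in:P1
Tick 2: [PARSE:P2(v=11,ok=F), VALIDATE:P1(v=1,ok=F), TRANSFORM:-, EMIT:-] out:-; in:P2
Tick 3: [PARSE:P3(v=17,ok=F), VALIDATE:P2(v=11,ok=T), TRANSFORM:P1(v=0,ok=F), EMIT:-] out:-; in:P3
Tick 4: [PARSE:P4(v=5,ok=F), VALIDATE:P3(v=17,ok=F), TRANSFORM:P2(v=44,ok=T), EMIT:P1(v=0,ok=F)] out:-; in:P4
Tick 5: [PARSE:P5(v=19,ok=F), VALIDATE:P4(v=5,ok=T), TRANSFORM:P3(v=0,ok=F), EMIT:P2(v=44,ok=T)] out:P1(v=0); in:P5
Tick 6: [PARSE:-, VALIDATE:P5(v=19,ok=F), TRANSFORM:P4(v=20,ok=T), EMIT:P3(v=0,ok=F)] out:P2(v=44); in:-
Tick 7: [PARSE:-, VALIDATE:-, TRANSFORM:P5(v=0,ok=F), EMIT:P4(v=20,ok=T)] out:P3(v=0); in:-
At end of tick 7: ['-', '-', 'P5', 'P4']

Answer: - - P5 P4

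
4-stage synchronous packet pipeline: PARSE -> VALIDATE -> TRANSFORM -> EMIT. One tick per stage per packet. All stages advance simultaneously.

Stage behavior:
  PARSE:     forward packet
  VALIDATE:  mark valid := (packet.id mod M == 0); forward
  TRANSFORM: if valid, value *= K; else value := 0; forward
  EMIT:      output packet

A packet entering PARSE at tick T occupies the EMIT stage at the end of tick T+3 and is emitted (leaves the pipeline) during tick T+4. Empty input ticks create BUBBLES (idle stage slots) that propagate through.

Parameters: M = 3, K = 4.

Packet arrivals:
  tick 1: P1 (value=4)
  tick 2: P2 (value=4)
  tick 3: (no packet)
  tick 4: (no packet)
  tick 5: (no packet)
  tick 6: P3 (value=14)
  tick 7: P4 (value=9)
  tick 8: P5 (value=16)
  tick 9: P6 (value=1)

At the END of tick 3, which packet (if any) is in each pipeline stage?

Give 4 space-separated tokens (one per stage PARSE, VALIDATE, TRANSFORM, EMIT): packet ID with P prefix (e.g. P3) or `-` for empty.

Answer: - P2 P1 -

Derivation:
Tick 1: [PARSE:P1(v=4,ok=F), VALIDATE:-, TRANSFORM:-, EMIT:-] out:-; in:P1
Tick 2: [PARSE:P2(v=4,ok=F), VALIDATE:P1(v=4,ok=F), TRANSFORM:-, EMIT:-] out:-; in:P2
Tick 3: [PARSE:-, VALIDATE:P2(v=4,ok=F), TRANSFORM:P1(v=0,ok=F), EMIT:-] out:-; in:-
At end of tick 3: ['-', 'P2', 'P1', '-']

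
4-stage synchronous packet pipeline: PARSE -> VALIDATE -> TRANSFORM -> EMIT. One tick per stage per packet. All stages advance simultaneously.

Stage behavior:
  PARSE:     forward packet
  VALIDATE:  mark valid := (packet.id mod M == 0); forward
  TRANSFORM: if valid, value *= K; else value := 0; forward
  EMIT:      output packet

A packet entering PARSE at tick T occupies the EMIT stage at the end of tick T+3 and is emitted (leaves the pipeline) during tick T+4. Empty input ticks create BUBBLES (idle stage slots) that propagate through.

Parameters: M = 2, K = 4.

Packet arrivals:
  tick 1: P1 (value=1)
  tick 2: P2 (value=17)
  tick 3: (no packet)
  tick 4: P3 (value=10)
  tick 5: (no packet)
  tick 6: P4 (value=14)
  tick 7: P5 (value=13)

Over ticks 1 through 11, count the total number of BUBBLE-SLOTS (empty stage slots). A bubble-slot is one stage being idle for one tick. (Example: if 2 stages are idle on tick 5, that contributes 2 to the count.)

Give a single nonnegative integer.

Answer: 24

Derivation:
Tick 1: [PARSE:P1(v=1,ok=F), VALIDATE:-, TRANSFORM:-, EMIT:-] out:-; bubbles=3
Tick 2: [PARSE:P2(v=17,ok=F), VALIDATE:P1(v=1,ok=F), TRANSFORM:-, EMIT:-] out:-; bubbles=2
Tick 3: [PARSE:-, VALIDATE:P2(v=17,ok=T), TRANSFORM:P1(v=0,ok=F), EMIT:-] out:-; bubbles=2
Tick 4: [PARSE:P3(v=10,ok=F), VALIDATE:-, TRANSFORM:P2(v=68,ok=T), EMIT:P1(v=0,ok=F)] out:-; bubbles=1
Tick 5: [PARSE:-, VALIDATE:P3(v=10,ok=F), TRANSFORM:-, EMIT:P2(v=68,ok=T)] out:P1(v=0); bubbles=2
Tick 6: [PARSE:P4(v=14,ok=F), VALIDATE:-, TRANSFORM:P3(v=0,ok=F), EMIT:-] out:P2(v=68); bubbles=2
Tick 7: [PARSE:P5(v=13,ok=F), VALIDATE:P4(v=14,ok=T), TRANSFORM:-, EMIT:P3(v=0,ok=F)] out:-; bubbles=1
Tick 8: [PARSE:-, VALIDATE:P5(v=13,ok=F), TRANSFORM:P4(v=56,ok=T), EMIT:-] out:P3(v=0); bubbles=2
Tick 9: [PARSE:-, VALIDATE:-, TRANSFORM:P5(v=0,ok=F), EMIT:P4(v=56,ok=T)] out:-; bubbles=2
Tick 10: [PARSE:-, VALIDATE:-, TRANSFORM:-, EMIT:P5(v=0,ok=F)] out:P4(v=56); bubbles=3
Tick 11: [PARSE:-, VALIDATE:-, TRANSFORM:-, EMIT:-] out:P5(v=0); bubbles=4
Total bubble-slots: 24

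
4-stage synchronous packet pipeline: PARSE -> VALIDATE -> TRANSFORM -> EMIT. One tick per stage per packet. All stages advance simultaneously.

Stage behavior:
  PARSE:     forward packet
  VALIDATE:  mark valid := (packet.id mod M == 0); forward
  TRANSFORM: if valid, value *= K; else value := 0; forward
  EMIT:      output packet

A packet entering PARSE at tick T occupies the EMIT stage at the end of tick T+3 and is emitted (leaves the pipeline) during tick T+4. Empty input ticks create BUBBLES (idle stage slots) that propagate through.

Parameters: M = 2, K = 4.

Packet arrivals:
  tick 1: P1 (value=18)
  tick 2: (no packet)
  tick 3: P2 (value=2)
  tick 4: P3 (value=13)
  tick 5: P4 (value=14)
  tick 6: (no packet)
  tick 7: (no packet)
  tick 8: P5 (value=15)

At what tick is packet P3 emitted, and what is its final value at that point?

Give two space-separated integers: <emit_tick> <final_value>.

Answer: 8 0

Derivation:
Tick 1: [PARSE:P1(v=18,ok=F), VALIDATE:-, TRANSFORM:-, EMIT:-] out:-; in:P1
Tick 2: [PARSE:-, VALIDATE:P1(v=18,ok=F), TRANSFORM:-, EMIT:-] out:-; in:-
Tick 3: [PARSE:P2(v=2,ok=F), VALIDATE:-, TRANSFORM:P1(v=0,ok=F), EMIT:-] out:-; in:P2
Tick 4: [PARSE:P3(v=13,ok=F), VALIDATE:P2(v=2,ok=T), TRANSFORM:-, EMIT:P1(v=0,ok=F)] out:-; in:P3
Tick 5: [PARSE:P4(v=14,ok=F), VALIDATE:P3(v=13,ok=F), TRANSFORM:P2(v=8,ok=T), EMIT:-] out:P1(v=0); in:P4
Tick 6: [PARSE:-, VALIDATE:P4(v=14,ok=T), TRANSFORM:P3(v=0,ok=F), EMIT:P2(v=8,ok=T)] out:-; in:-
Tick 7: [PARSE:-, VALIDATE:-, TRANSFORM:P4(v=56,ok=T), EMIT:P3(v=0,ok=F)] out:P2(v=8); in:-
Tick 8: [PARSE:P5(v=15,ok=F), VALIDATE:-, TRANSFORM:-, EMIT:P4(v=56,ok=T)] out:P3(v=0); in:P5
Tick 9: [PARSE:-, VALIDATE:P5(v=15,ok=F), TRANSFORM:-, EMIT:-] out:P4(v=56); in:-
Tick 10: [PARSE:-, VALIDATE:-, TRANSFORM:P5(v=0,ok=F), EMIT:-] out:-; in:-
Tick 11: [PARSE:-, VALIDATE:-, TRANSFORM:-, EMIT:P5(v=0,ok=F)] out:-; in:-
Tick 12: [PARSE:-, VALIDATE:-, TRANSFORM:-, EMIT:-] out:P5(v=0); in:-
P3: arrives tick 4, valid=False (id=3, id%2=1), emit tick 8, final value 0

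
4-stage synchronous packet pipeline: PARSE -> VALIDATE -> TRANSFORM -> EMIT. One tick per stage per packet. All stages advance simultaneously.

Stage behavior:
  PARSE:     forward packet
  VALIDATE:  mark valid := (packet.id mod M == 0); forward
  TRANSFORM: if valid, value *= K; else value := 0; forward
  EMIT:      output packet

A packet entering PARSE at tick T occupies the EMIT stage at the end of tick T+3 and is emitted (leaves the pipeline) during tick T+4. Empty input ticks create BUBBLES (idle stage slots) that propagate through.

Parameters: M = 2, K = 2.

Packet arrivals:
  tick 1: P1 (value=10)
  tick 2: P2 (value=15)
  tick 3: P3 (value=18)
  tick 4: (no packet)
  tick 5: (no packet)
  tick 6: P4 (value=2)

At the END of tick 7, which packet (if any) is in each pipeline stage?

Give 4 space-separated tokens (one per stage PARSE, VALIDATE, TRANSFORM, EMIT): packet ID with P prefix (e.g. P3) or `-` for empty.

Tick 1: [PARSE:P1(v=10,ok=F), VALIDATE:-, TRANSFORM:-, EMIT:-] out:-; in:P1
Tick 2: [PARSE:P2(v=15,ok=F), VALIDATE:P1(v=10,ok=F), TRANSFORM:-, EMIT:-] out:-; in:P2
Tick 3: [PARSE:P3(v=18,ok=F), VALIDATE:P2(v=15,ok=T), TRANSFORM:P1(v=0,ok=F), EMIT:-] out:-; in:P3
Tick 4: [PARSE:-, VALIDATE:P3(v=18,ok=F), TRANSFORM:P2(v=30,ok=T), EMIT:P1(v=0,ok=F)] out:-; in:-
Tick 5: [PARSE:-, VALIDATE:-, TRANSFORM:P3(v=0,ok=F), EMIT:P2(v=30,ok=T)] out:P1(v=0); in:-
Tick 6: [PARSE:P4(v=2,ok=F), VALIDATE:-, TRANSFORM:-, EMIT:P3(v=0,ok=F)] out:P2(v=30); in:P4
Tick 7: [PARSE:-, VALIDATE:P4(v=2,ok=T), TRANSFORM:-, EMIT:-] out:P3(v=0); in:-
At end of tick 7: ['-', 'P4', '-', '-']

Answer: - P4 - -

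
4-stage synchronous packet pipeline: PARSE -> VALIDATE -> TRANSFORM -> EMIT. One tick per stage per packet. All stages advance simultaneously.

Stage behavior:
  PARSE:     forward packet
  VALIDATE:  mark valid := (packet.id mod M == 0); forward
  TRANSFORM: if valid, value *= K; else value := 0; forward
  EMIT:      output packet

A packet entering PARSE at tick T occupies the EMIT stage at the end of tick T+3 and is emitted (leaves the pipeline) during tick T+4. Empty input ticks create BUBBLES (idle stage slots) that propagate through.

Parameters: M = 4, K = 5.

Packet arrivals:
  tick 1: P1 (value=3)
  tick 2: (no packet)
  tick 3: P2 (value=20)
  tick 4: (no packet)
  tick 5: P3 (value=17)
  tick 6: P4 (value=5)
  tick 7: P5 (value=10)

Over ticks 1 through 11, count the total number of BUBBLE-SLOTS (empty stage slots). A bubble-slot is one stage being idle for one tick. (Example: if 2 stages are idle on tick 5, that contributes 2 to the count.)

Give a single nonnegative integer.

Tick 1: [PARSE:P1(v=3,ok=F), VALIDATE:-, TRANSFORM:-, EMIT:-] out:-; bubbles=3
Tick 2: [PARSE:-, VALIDATE:P1(v=3,ok=F), TRANSFORM:-, EMIT:-] out:-; bubbles=3
Tick 3: [PARSE:P2(v=20,ok=F), VALIDATE:-, TRANSFORM:P1(v=0,ok=F), EMIT:-] out:-; bubbles=2
Tick 4: [PARSE:-, VALIDATE:P2(v=20,ok=F), TRANSFORM:-, EMIT:P1(v=0,ok=F)] out:-; bubbles=2
Tick 5: [PARSE:P3(v=17,ok=F), VALIDATE:-, TRANSFORM:P2(v=0,ok=F), EMIT:-] out:P1(v=0); bubbles=2
Tick 6: [PARSE:P4(v=5,ok=F), VALIDATE:P3(v=17,ok=F), TRANSFORM:-, EMIT:P2(v=0,ok=F)] out:-; bubbles=1
Tick 7: [PARSE:P5(v=10,ok=F), VALIDATE:P4(v=5,ok=T), TRANSFORM:P3(v=0,ok=F), EMIT:-] out:P2(v=0); bubbles=1
Tick 8: [PARSE:-, VALIDATE:P5(v=10,ok=F), TRANSFORM:P4(v=25,ok=T), EMIT:P3(v=0,ok=F)] out:-; bubbles=1
Tick 9: [PARSE:-, VALIDATE:-, TRANSFORM:P5(v=0,ok=F), EMIT:P4(v=25,ok=T)] out:P3(v=0); bubbles=2
Tick 10: [PARSE:-, VALIDATE:-, TRANSFORM:-, EMIT:P5(v=0,ok=F)] out:P4(v=25); bubbles=3
Tick 11: [PARSE:-, VALIDATE:-, TRANSFORM:-, EMIT:-] out:P5(v=0); bubbles=4
Total bubble-slots: 24

Answer: 24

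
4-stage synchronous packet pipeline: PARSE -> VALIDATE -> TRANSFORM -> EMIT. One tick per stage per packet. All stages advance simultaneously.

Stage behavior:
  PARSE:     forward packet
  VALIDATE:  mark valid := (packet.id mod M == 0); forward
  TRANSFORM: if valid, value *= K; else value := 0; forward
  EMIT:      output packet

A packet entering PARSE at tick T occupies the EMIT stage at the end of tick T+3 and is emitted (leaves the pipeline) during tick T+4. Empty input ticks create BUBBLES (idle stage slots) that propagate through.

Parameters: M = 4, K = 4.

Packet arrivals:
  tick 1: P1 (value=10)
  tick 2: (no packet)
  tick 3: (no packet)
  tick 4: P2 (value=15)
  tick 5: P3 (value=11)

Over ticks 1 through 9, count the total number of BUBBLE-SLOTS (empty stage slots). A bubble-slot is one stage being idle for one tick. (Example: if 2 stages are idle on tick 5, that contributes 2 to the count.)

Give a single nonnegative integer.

Tick 1: [PARSE:P1(v=10,ok=F), VALIDATE:-, TRANSFORM:-, EMIT:-] out:-; bubbles=3
Tick 2: [PARSE:-, VALIDATE:P1(v=10,ok=F), TRANSFORM:-, EMIT:-] out:-; bubbles=3
Tick 3: [PARSE:-, VALIDATE:-, TRANSFORM:P1(v=0,ok=F), EMIT:-] out:-; bubbles=3
Tick 4: [PARSE:P2(v=15,ok=F), VALIDATE:-, TRANSFORM:-, EMIT:P1(v=0,ok=F)] out:-; bubbles=2
Tick 5: [PARSE:P3(v=11,ok=F), VALIDATE:P2(v=15,ok=F), TRANSFORM:-, EMIT:-] out:P1(v=0); bubbles=2
Tick 6: [PARSE:-, VALIDATE:P3(v=11,ok=F), TRANSFORM:P2(v=0,ok=F), EMIT:-] out:-; bubbles=2
Tick 7: [PARSE:-, VALIDATE:-, TRANSFORM:P3(v=0,ok=F), EMIT:P2(v=0,ok=F)] out:-; bubbles=2
Tick 8: [PARSE:-, VALIDATE:-, TRANSFORM:-, EMIT:P3(v=0,ok=F)] out:P2(v=0); bubbles=3
Tick 9: [PARSE:-, VALIDATE:-, TRANSFORM:-, EMIT:-] out:P3(v=0); bubbles=4
Total bubble-slots: 24

Answer: 24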